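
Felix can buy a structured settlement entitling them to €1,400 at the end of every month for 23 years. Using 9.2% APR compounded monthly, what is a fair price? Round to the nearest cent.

With 12 periods per year: i = 0.00766667, n = 276.
PV = PMT · [1 − (1+i)^(−n)] / i = 1400 · 114.588365 = 160,423.7108

€160,423.71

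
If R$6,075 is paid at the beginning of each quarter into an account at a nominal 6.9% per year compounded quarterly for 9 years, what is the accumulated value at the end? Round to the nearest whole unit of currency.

R$304,856

i = 0.069/4 = 0.01725 per quarter; n = 9·4 = 36.
Accumulation factor s(36|0.01725) × (1+i) = 50.182003; FV = 6075 × 50.182003 = 304,855.6681
(Beginning-of-period payments → annuity-due factor ×(1+i).)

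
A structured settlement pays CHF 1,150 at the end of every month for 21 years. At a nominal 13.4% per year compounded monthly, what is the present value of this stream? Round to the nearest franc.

With 12 periods per year: i = 0.0111667, n = 252.
PV = 1150 × [1 − (1+0.0111667)^(−252)] / 0.0111667 = 1150 × 84.097866 = 96,712.5459

CHF 96,713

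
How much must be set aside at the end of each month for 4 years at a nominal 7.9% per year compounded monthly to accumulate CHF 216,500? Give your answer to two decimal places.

CHF 3,849.95

Periodic rate i = 0.079/12 = 0.00658333; n = 4 × 12 = 48 periods.
FV-annuity factor = 56.234506; PMT = 216500 / 56.234506 = 3,849.9494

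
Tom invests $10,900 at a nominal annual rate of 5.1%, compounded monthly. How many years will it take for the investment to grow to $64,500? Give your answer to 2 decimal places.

34.93 years

Periodic rate i = 0.051/12 = 0.00425.
n = ln(64500/10900) / ln(1+0.00425) = ln(5.91743) / 0.004241 = 419.2183 months
= 419.2183/12 years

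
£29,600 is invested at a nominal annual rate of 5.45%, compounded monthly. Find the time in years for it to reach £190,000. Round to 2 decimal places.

Periodic rate i = 0.0545/12 = 0.00454167.
(1+i)^n = 190000/29600 = 6.41892, so n = ln 6.41892 / ln 1.00454 = 410.3050 months
= 410.3050/12 years

34.19 years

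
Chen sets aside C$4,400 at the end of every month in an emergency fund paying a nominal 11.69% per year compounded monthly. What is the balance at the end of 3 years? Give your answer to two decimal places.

C$188,640.61

With 12 periods per year: i = 0.00974167, n = 36.
FV = PMT · [(1+i)^n − 1] / i = 4400 · 42.872867 = 188,640.6137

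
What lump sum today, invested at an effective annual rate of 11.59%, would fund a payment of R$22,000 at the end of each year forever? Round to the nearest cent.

R$189,818.81

PV = PMT / i = 22000 / 0.1159 = 189,818.8093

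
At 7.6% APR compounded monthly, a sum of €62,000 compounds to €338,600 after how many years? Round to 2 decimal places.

22.41 years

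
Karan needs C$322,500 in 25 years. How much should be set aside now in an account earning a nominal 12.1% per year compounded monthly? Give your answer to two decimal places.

Periodic rate i = 0.121/12 = 0.0100833; n = 25 × 12 = 300 periods.
PV = FV·(1+i)^(−n) = 322,500 × 0.049299 = 15,898.9398

C$15,898.94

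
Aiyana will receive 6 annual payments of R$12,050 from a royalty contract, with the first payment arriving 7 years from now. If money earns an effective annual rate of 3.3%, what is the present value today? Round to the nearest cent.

PV at t=6 (ordinary 6-year annuity): 12050 × a(6|0.033) = 12050 × 5.363738 = 64,633.0390
Discount back 6 years: 64,633.0390 × (1+0.033)^(−6) = 64,633.0390 × 0.822997 = 53,192.7750

R$53,192.78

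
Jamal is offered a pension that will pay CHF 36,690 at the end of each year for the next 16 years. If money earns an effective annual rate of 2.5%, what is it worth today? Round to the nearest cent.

CHF 478,988.05

PV = 36690 × [1 − (1+0.025)^(−16)] / 0.025 = 36690 × 13.055003 = 478,988.0476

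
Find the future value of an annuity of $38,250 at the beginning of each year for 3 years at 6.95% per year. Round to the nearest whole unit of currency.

$131,452

Accumulation factor s(3|0.0695) × (1+i) = 3.436657; FV = 38250 × 3.436657 = 131,452.1189
(Beginning-of-period payments → annuity-due factor ×(1+i).)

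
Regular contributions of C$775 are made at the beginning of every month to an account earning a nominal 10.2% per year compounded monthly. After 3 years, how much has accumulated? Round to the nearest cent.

C$32,755.63

i = 0.102/12 = 0.0085 per month; n = 3·12 = 36.
FV = 775 × [(1+0.0085)^36 − 1] / 0.0085 × (1+i) = 775 × 42.265325 = 32,755.6268
(annuity-due: payments at period start, so ×(1+i).)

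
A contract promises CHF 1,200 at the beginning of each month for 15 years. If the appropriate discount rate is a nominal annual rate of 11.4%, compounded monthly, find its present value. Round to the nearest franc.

Periodic rate i = 0.114/12 = 0.0095; n = 15 × 12 = 180 periods.
Annuity factor a(180|0.0095) × (1+i) = 86.888032; PV = 1200 × 86.888032 = 104,265.6387
(annuity-due: payments at period start, so ×(1+i).)

CHF 104,266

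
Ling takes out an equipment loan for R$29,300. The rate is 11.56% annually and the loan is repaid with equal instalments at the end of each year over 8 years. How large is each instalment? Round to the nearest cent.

R$5,807.79

PMT = 29300 / ( [1 − (1+0.1156)^(−8)] / 0.1156 ) = 29300 / 5.044947 = 5,807.7909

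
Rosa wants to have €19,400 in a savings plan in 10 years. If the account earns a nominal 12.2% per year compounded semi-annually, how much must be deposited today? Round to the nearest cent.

i = 0.122/2 = 0.061 per half-year; n = 10·2 = 20.
PV = FV·(1+i)^(−n) = 19,400 × 0.305979 = 5,936.0022

€5,936.00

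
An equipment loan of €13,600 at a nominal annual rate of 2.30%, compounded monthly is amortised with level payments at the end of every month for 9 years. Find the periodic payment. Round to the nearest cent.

i = 0.023/12 = 0.00191667 per month; n = 9·12 = 108.
Annuity-PV factor = 97.470917; PMT = 13600 / 97.470917 = 139.5288

€139.53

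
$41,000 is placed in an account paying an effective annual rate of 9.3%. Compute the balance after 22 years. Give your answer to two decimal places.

$290,019.65

41,000 × (1+0.093)^22 = 41,000 × 7.073650 = 290,019.6470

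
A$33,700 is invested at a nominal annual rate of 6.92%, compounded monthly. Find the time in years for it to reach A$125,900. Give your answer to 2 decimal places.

19.10 years

Periodic rate i = 0.0692/12 = 0.00576667.
n = ln(125900/33700) / ln(1+0.00576667) = ln(3.73591) / 0.005750 = 229.2116 months
= 229.2116/12 years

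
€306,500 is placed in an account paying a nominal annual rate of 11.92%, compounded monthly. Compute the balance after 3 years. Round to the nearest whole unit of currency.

i = 0.1192/12 = 0.00993333 per month; n = 3·12 = 36.
FV = PV·(1+i)^n = 306,500 × 1.427373 = 437,489.7820

€437,490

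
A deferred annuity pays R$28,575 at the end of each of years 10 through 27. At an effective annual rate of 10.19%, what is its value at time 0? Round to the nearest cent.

R$96,677.28

Value one period before first payment (t=9): 28575 × [1 − (1+0.1019)^(−18)] / 0.1019 = 28575 × 8.102478 = 231,528.2985
Discount back 9 years: 231,528.2985 × (1+0.1019)^(−9) = 231,528.2985 × 0.417561 = 96,677.2821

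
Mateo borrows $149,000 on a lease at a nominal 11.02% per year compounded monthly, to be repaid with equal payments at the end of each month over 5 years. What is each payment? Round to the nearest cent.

i = 0.1102/12 = 0.00918333 per month; n = 5·12 = 60.
PMT = 149000 / ( [1 − (1+0.00918333)^(−60)] / 0.00918333 ) = 149000 / 45.971942 = 3,241.1074

$3,241.11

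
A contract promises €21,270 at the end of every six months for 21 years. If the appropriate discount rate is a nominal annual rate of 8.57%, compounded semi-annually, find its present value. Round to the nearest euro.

€411,171

i = 0.0857/2 = 0.04285 per half-year; n = 21·2 = 42.
PV = 21270 × [1 − (1+0.04285)^(−42)] / 0.04285 = 21270 × 19.331032 = 411,171.0454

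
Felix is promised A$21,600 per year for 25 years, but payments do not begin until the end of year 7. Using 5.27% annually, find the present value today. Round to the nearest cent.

A$217,766.07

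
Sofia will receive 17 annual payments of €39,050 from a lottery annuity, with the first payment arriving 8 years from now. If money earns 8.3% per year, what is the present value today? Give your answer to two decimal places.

€199,826.52

Value one period before first payment (t=7): 39050 × [1 − (1+0.083)^(−17)] / 0.083 = 39050 × 8.941930 = 349,182.3795
Discount back 7 years: 349,182.3795 × (1+0.083)^(−7) = 349,182.3795 × 0.572270 = 199,826.5194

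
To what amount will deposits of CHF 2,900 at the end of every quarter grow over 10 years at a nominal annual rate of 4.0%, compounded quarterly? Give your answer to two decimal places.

With 4 periods per year: i = 0.01, n = 40.
Accumulation factor s(40|0.01) = 48.886373; FV = 2900 × 48.886373 = 141,770.4827

CHF 141,770.48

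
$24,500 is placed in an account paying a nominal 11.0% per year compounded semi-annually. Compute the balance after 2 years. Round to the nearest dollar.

$30,351

i = 0.11/2 = 0.055 per half-year; n = 2·2 = 4.
FV = 24,500 × (1 + 0.055)^4 = 30,351.2039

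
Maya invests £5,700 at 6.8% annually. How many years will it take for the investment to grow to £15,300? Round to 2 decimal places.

n = ln(15300/5700) / ln(1+0.068) = ln(2.68421) / 0.065788 = 15.0087 years

15.01 years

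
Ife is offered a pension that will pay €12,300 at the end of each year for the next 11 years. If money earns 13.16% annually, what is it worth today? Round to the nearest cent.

€69,475.23

PV = PMT · [1 − (1+i)^(−n)] / i = 12300 · 5.648393 = 69,475.2308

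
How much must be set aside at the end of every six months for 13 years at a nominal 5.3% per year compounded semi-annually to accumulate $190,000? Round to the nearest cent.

$5,169.75

i = 0.053/2 = 0.0265 per half-year; n = 13·2 = 26.
FV-annuity factor = 36.752255; PMT = 190000 / 36.752255 = 5,169.7508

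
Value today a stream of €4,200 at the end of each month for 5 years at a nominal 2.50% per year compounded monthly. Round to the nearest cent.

€236,654.90

With 12 periods per year: i = 0.00208333, n = 60.
Annuity factor a(60|0.00208333) = 56.346404; PV = 4200 × 56.346404 = 236,654.8952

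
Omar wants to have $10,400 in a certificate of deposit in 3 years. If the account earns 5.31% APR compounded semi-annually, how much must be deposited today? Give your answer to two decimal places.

i = 0.0531/2 = 0.02655 per half-year; n = 3·2 = 6.
PV = FV·(1+i)^(−n) = 10,400 × 0.854514 = 8,886.9492

$8,886.95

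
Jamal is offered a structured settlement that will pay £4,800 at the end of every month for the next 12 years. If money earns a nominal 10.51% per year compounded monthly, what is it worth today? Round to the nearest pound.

£391,925

With 12 periods per year: i = 0.00875833, n = 144.
PV = PMT · [1 − (1+i)^(−n)] / i = 4800 · 81.650947 = 391,924.5442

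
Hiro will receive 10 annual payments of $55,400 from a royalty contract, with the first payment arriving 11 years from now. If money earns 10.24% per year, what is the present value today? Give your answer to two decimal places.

$127,099.66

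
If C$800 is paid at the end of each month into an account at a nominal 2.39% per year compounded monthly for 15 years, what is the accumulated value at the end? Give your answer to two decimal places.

C$172,989.13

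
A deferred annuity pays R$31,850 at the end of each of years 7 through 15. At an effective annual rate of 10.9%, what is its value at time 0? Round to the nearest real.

PV at t=6 (ordinary 9-year annuity): 31850 × a(9|0.109) = 31850 × 5.558635 = 177,042.5330
PV₀ = 177,042.5330 / (1+0.109)^6 = 177,042.5330 / 1.860327 = 95,167.4292

R$95,167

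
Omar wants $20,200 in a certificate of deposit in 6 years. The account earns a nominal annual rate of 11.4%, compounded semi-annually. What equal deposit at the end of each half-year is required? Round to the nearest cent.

Periodic rate i = 0.114/2 = 0.057; n = 6 × 2 = 12 periods.
FV-annuity factor = 16.577395; PMT = 20200 / 16.577395 = 1,218.5268

$1,218.53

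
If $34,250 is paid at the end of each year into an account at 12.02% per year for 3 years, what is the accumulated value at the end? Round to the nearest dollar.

Accumulation factor s(3|0.1202) = 3.375048; FV = 34250 × 3.375048 = 115,595.3954

$115,595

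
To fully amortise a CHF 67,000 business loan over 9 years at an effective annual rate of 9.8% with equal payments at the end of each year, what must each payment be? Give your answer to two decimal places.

CHF 11,541.59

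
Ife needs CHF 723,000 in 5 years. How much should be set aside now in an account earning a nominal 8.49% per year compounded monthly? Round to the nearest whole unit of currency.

i = 0.0849/12 = 0.007075 per month; n = 5·12 = 60.
PV = 723,000 / (1 + 0.007075)^60 = 723,000 / 1.526543 = 473,619.3052

CHF 473,619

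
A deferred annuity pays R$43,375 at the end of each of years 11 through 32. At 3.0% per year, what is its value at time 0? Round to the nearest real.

PV at t=10 (ordinary 22-year annuity): 43375 × a(22|0.03) = 43375 × 15.936917 = 691,263.7591
PV₀ = 691,263.7591 / (1+0.03)^10 = 691,263.7591 / 1.343916 = 514,365.1568

R$514,365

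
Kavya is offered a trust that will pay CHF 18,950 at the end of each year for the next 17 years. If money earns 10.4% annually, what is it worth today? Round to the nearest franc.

Annuity factor a(17|0.104) = 7.826870; PV = 18950 × 7.826870 = 148,319.1928

CHF 148,319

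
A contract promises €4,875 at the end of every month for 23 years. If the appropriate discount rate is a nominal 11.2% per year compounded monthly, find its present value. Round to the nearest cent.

€482,106.82

Periodic rate i = 0.112/12 = 0.00933333; n = 23 × 12 = 276 periods.
PV = PMT · [1 − (1+i)^(−n)] / i = 4875 · 98.893708 = 482,106.8245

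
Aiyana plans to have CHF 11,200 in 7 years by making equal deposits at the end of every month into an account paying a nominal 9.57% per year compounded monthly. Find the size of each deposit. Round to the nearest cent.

i = 0.0957/12 = 0.007975 per month; n = 7·12 = 84.
PMT = 11200 / ( [(1+0.007975)^84 − 1] / 0.007975 ) = 11200 / 118.978896 = 94.1343

CHF 94.13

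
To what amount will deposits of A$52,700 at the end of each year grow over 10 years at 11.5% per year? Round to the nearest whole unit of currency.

FV = 52700 × [(1+0.115)^10 − 1] / 0.115 = 52700 × 17.129972 = 902,749.5457

A$902,750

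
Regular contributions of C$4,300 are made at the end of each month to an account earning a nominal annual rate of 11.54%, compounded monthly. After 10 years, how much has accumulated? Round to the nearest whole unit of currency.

C$962,880

With 12 periods per year: i = 0.00961667, n = 120.
Accumulation factor s(120|0.00961667) = 223.925471; FV = 4300 × 223.925471 = 962,879.5236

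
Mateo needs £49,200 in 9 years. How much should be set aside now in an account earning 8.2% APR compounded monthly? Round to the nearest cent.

Periodic rate i = 0.082/12 = 0.00683333; n = 9 × 12 = 108 periods.
Discount factor = (1+0.00683333)^(−108) = 0.479271; PV = 49,200 × 0.479271 = 23,580.1132

£23,580.11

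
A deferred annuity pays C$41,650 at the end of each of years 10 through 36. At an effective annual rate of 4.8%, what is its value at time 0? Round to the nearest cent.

Value one period before first payment (t=9): 41650 × [1 − (1+0.048)^(−27)] / 0.048 = 41650 × 14.958384 = 623,016.6904
PV₀ = 623,016.6904 / (1+0.048)^9 = 623,016.6904 / 1.524936 = 408,552.7495

C$408,552.75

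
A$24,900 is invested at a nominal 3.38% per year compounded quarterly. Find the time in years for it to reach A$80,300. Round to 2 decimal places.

Periodic rate i = 0.0338/4 = 0.00845.
n = ln(80300/24900) / ln(1+0.00845) = ln(3.22490) / 0.008414 = 139.1529 quarters
= 139.1529/4 years

34.79 years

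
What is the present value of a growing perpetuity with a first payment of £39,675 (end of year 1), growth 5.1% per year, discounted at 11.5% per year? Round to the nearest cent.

£619,921.88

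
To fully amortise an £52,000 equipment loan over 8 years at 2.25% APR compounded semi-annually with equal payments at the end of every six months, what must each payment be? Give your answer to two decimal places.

£3,569.47

With 2 periods per year: i = 0.01125, n = 16.
PMT = 52000 / ( [1 − (1+0.01125)^(−16)] / 0.01125 ) = 52000 / 14.567995 = 3,569.4685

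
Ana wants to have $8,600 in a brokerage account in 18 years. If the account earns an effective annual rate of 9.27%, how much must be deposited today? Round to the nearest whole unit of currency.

PV = 8,600 / (1 + 0.0927)^18 = 8,600 / 4.931931 = 1,743.7390

$1,744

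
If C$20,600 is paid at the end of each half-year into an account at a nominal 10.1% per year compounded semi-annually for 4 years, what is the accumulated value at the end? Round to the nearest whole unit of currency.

With 2 periods per year: i = 0.0505, n = 8.
FV = PMT · [(1+i)^n − 1] / i = 20600 · 9.566203 = 197,063.7751

C$197,064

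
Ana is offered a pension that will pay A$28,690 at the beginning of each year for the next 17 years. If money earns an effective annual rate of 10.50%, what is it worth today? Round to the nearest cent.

PV = PMT · [1 − (1+i)^(−n)] / i × (1+i) = 28690 · 8.596221 = 246,625.5906
(Beginning-of-period payments → annuity-due factor ×(1+i).)

A$246,625.59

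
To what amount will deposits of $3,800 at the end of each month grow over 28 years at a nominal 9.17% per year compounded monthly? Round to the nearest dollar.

$5,921,484

i = 0.0917/12 = 0.00764167 per month; n = 28·12 = 336.
Accumulation factor s(336|0.00764167) = 1558.285368; FV = 3800 × 1558.285368 = 5,921,484.3985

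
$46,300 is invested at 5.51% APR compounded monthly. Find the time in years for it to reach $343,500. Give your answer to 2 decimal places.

36.45 years

Periodic rate i = 0.0551/12 = 0.00459167.
n = ln(343500/46300) / ln(1+0.00459167) = ln(7.41901) / 0.004581 = 437.4539 months
= 437.4539/12 years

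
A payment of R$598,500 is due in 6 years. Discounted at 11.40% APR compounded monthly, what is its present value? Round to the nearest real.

i = 0.114/12 = 0.0095 per month; n = 6·12 = 72.
PV = 598,500 / (1 + 0.0095)^72 = 598,500 / 1.975401 = 302,976.4542

R$302,976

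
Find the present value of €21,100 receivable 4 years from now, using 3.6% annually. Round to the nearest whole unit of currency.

€18,317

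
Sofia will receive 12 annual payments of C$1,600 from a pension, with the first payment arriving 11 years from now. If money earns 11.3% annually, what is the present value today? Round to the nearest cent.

PV at t=10 (ordinary 12-year annuity): 1600 × a(12|0.113) = 1600 × 6.400609 = 10,240.9750
Discount back 10 years: 10,240.9750 × (1+0.113)^(−10) = 10,240.9750 × 0.342806 = 3,510.6672

C$3,510.67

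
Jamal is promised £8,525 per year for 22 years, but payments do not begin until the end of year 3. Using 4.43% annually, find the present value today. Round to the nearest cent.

£108,461.40

Value one period before first payment (t=2): 8525 × [1 − (1+0.0443)^(−22)] / 0.0443 = 8525 × 13.874948 = 118,283.9296
Discount back 2 years: 118,283.9296 × (1+0.0443)^(−2) = 118,283.9296 × 0.916958 = 108,461.3956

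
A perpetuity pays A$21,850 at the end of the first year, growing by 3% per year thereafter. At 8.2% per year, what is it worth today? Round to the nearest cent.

PV = PMT / (i − g) = 21850 / (0.082 − 0.03) = 21850 / 0.052000 = 420,192.3077

A$420,192.31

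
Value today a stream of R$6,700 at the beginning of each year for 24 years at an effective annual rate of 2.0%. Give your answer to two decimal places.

R$129,257.77

PV = 6700 × [1 − (1+0.02)^(−24)] / 0.02 × (1+i) = 6700 × 19.292204 = 129,257.7676
Payments are at the start of each period, so multiply by (1+i).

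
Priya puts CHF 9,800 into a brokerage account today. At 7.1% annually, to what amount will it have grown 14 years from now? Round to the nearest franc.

CHF 25,602

FV = 9,800 × (1 + 0.071)^14 = 25,602.2814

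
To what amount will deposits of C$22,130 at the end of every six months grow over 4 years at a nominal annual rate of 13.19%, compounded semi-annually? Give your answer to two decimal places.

With 2 periods per year: i = 0.06595, n = 8.
Accumulation factor s(8|0.06595) = 10.111341; FV = 22130 × 10.111341 = 223,763.9657

C$223,763.97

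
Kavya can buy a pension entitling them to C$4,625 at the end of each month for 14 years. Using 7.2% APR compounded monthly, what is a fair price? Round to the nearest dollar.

C$488,671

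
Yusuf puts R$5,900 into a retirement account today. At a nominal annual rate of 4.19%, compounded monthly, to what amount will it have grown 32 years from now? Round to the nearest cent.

With 12 periods per year: i = 0.00349167, n = 384.
5,900 × (1+0.00349167)^384 = 5,900 × 3.813184 = 22,497.7875

R$22,497.79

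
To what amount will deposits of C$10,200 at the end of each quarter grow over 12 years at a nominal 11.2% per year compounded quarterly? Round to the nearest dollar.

C$1,006,949

With 4 periods per year: i = 0.028, n = 48.
FV = 10200 × [(1+0.028)^48 − 1] / 0.028 = 10200 × 98.720442 = 1,006,948.5097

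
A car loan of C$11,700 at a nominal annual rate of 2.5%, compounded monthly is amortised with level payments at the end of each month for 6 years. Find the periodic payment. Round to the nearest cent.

i = 0.025/12 = 0.00208333 per month; n = 6·12 = 72.
Annuity-PV factor = 66.795703; PMT = 11700 / 66.795703 = 175.1610

C$175.16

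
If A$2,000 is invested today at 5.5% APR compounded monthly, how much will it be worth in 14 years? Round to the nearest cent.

A$4,311.94

With 12 periods per year: i = 0.00458333, n = 168.
FV = 2,000 × (1 + 0.00458333)^168 = 4,311.9402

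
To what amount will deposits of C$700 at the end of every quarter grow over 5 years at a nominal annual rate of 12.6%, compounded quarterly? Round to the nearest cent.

Periodic rate i = 0.126/4 = 0.0315; n = 5 × 4 = 20 periods.
Accumulation factor s(20|0.0315) = 27.284146; FV = 700 × 27.284146 = 19,098.9023

C$19,098.90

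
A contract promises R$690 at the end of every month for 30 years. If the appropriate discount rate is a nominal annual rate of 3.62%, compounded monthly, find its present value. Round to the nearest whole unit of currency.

R$151,392

With 12 periods per year: i = 0.00301667, n = 360.
PV = 690 × [1 − (1+0.00301667)^(−360)] / 0.00301667 = 690 × 219.408948 = 151,392.1738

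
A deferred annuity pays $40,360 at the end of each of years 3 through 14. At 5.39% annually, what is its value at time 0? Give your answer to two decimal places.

$315,097.87

PV at t=2 (ordinary 12-year annuity): 40360 × a(12|0.0539) = 40360 × 8.671478 = 349,980.8502
PV₀ = 349,980.8502 / (1+0.0539)^2 = 349,980.8502 / 1.110705 = 315,097.8739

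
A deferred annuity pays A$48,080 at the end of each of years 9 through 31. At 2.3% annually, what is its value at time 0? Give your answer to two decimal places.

Value one period before first payment (t=8): 48080 × [1 − (1+0.023)^(−23)] / 0.023 = 48080 × 17.707183 = 851,361.3432
Discount back 8 years: 851,361.3432 × (1+0.023)^(−8) = 851,361.3432 × 0.833671 = 709,755.6478

A$709,755.65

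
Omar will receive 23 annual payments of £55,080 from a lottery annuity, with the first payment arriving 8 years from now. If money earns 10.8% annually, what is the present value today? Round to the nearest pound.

PV at t=7 (ordinary 23-year annuity): 55080 × a(23|0.108) = 55080 × 8.383950 = 461,787.9401
Discount back 7 years: 461,787.9401 × (1+0.108)^(−7) = 461,787.9401 × 0.487777 = 225,249.7223

£225,250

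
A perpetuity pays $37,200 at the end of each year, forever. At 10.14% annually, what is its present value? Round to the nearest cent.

$366,863.91

PV = PMT / i = 37200 / 0.1014 = 366,863.9053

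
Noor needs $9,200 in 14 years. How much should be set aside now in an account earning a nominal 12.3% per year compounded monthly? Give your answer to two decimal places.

$1,658.59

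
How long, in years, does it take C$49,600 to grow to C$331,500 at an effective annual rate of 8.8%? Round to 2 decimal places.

(1+i)^n = 331500/49600 = 6.68347, so n = ln 6.68347 / ln 1.088 = 22.5233 years

22.52 years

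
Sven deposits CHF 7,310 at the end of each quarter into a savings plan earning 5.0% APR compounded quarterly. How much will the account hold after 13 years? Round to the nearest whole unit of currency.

CHF 530,904

With 4 periods per year: i = 0.0125, n = 52.
Accumulation factor s(52|0.0125) = 72.627097; FV = 7310 × 72.627097 = 530,904.0821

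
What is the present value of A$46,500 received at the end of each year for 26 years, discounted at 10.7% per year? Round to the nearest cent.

PV = 46500 × [1 − (1+0.107)^(−26)] / 0.107 = 46500 × 8.680861 = 403,660.0411

A$403,660.04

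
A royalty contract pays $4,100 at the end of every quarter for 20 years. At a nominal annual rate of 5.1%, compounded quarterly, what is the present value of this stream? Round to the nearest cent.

With 4 periods per year: i = 0.01275, n = 80.
PV = 4100 × [1 − (1+0.01275)^(−80)] / 0.01275 = 4100 × 49.966472 = 204,862.5363

$204,862.54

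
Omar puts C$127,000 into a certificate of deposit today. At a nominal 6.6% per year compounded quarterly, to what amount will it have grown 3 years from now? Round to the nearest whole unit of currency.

C$154,558

Periodic rate i = 0.066/4 = 0.0165; n = 3 × 4 = 12 periods.
FV = 127,000 × (1 + 0.0165)^12 = 154,558.2944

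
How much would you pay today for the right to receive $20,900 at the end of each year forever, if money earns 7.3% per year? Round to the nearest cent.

PV = C/r = 20900/0.073 = 286,301.3699

$286,301.37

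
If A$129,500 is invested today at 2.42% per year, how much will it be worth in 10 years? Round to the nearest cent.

A$164,481.66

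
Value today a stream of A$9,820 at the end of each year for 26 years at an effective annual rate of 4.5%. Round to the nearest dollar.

A$148,740

PV = PMT · [1 − (1+i)^(−n)] / i = 9820 · 15.146611 = 148,739.7244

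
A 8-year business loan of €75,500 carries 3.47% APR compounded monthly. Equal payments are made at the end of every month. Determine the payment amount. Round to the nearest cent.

€901.79

With 12 periods per year: i = 0.00289167, n = 96.
PMT = 75500 / ( [1 − (1+0.00289167)^(−96)] / 0.00289167 ) = 75500 / 83.722185 = 901.7920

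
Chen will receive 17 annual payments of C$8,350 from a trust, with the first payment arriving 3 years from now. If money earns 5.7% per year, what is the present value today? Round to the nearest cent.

C$80,021.80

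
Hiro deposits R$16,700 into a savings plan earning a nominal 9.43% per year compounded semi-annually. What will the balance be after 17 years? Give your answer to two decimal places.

With 2 periods per year: i = 0.04715, n = 34.
16,700 × (1+0.04715)^34 = 16,700 × 4.789636 = 79,986.9195

R$79,986.92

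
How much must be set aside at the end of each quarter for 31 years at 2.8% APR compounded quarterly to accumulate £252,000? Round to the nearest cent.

£1,282.96

With 4 periods per year: i = 0.007, n = 124.
PMT = 252000 / ( [(1+0.007)^124 − 1] / 0.007 ) = 252000 / 196.421333 = 1,282.9564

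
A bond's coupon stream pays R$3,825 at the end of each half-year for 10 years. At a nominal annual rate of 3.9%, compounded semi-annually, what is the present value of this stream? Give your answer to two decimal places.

With 2 periods per year: i = 0.0195, n = 20.
Annuity factor a(20|0.0195) = 16.430607; PV = 3825 × 16.430607 = 62,847.0700

R$62,847.07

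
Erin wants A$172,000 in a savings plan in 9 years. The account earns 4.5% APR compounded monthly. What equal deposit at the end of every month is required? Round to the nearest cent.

A$1,294.75

With 12 periods per year: i = 0.00375, n = 108.
FV-annuity factor = 132.844596; PMT = 172000 / 132.844596 = 1,294.7459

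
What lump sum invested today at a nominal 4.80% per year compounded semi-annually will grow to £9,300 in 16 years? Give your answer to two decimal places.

Periodic rate i = 0.048/2 = 0.024; n = 16 × 2 = 32 periods.
Discount factor = (1+0.024)^(−32) = 0.468168; PV = 9,300 × 0.468168 = 4,353.9590

£4,353.96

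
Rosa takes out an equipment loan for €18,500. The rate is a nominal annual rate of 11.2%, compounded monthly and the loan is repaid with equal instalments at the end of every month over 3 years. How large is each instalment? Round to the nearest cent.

€607.42

i = 0.112/12 = 0.00933333 per month; n = 3·12 = 36.
Annuity-PV factor = 30.456688; PMT = 18500 / 30.456688 = 607.4200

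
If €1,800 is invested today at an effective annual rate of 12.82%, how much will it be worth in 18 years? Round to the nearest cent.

1,800 × (1+0.1282)^18 = 1,800 × 8.768993 = 15,784.1872

€15,784.19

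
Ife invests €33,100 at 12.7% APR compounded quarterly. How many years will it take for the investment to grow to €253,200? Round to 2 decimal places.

16.27 years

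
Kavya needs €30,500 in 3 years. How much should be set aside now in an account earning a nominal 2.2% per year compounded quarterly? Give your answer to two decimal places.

Periodic rate i = 0.022/4 = 0.0055; n = 3 × 4 = 12 periods.
Discount factor = (1+0.0055)^(−12) = 0.936300; PV = 30,500 × 0.936300 = 28,557.1551

€28,557.16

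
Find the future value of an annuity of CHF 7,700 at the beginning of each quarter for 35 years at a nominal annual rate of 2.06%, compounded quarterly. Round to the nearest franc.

i = 0.0206/4 = 0.00515 per quarter; n = 35·4 = 140.
FV = PMT · [(1+i)^n − 1] / i × (1+i) = 7700 · 205.457973 = 1,582,026.3924
(annuity-due: payments at period start, so ×(1+i).)

CHF 1,582,026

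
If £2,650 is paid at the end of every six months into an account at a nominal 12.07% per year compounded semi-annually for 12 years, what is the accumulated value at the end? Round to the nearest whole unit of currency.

With 2 periods per year: i = 0.06035, n = 24.
FV = 2650 × [(1+0.06035)^24 − 1] / 0.06035 = 2650 × 51.054560 = 135,294.5828

£135,295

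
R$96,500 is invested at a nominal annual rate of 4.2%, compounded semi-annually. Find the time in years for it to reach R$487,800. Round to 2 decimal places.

Periodic rate i = 0.042/2 = 0.021.
n = ln(487800/96500) / ln(1+0.021) = ln(5.05492) / 0.020783 = 77.9675 half-years
= 77.9675/2 years

38.98 years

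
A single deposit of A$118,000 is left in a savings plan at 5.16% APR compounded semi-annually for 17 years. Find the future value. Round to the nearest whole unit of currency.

Periodic rate i = 0.0516/2 = 0.0258; n = 17 × 2 = 34 periods.
118,000 × (1+0.0258)^34 = 118,000 × 2.377561 = 280,552.1674

A$280,552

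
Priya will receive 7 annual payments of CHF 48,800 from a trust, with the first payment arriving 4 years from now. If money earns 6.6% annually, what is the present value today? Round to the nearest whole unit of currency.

Value one period before first payment (t=3): 48800 × [1 − (1+0.066)^(−7)] / 0.066 = 48800 × 5.465266 = 266,704.9854
PV₀ = 266,704.9854 / (1+0.066)^3 = 266,704.9854 / 1.211355 = 220,170.6983

CHF 220,171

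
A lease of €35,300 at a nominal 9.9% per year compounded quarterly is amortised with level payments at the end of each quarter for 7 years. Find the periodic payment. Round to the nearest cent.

i = 0.099/4 = 0.02475 per quarter; n = 7·4 = 28.
Annuity-PV factor = 20.027857; PMT = 35300 / 20.027857 = 1,762.5450

€1,762.55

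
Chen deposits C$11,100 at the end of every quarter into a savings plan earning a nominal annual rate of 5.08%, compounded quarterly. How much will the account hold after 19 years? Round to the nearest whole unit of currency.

C$1,406,646

With 4 periods per year: i = 0.0127, n = 76.
FV = PMT · [(1+i)^n − 1] / i = 11100 · 126.724835 = 1,406,645.6732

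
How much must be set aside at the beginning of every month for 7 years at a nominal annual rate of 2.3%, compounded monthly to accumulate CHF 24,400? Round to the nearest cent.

With 12 periods per year: i = 0.00191667, n = 84.
PMT = 24400 / ( [(1+0.00191667)^84 − 1] / 0.00191667 × (1+i) ) = 24400 / 91.220053 = 267.4850

CHF 267.49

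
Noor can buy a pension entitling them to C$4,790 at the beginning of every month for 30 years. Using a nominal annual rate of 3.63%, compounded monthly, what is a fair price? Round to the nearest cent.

Periodic rate i = 0.0363/12 = 0.003025; n = 30 × 12 = 360 periods.
PV = 4790 × [1 − (1+0.003025)^(−360)] / 0.003025 × (1+i) = 4790 × 219.801221 = 1,052,847.8498
Payments are at the start of each period, so multiply by (1+i).

C$1,052,847.85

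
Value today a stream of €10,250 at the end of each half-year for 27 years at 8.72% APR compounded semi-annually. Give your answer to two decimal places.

Periodic rate i = 0.0872/2 = 0.0436; n = 27 × 2 = 54 periods.
PV = PMT · [1 − (1+i)^(−n)] / i = 10250 · 20.646633 = 211,627.9850

€211,627.98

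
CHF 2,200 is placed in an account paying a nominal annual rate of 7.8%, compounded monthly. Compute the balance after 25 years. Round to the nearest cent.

i = 0.078/12 = 0.0065 per month; n = 25·12 = 300.
FV = PV·(1+i)^n = 2,200 × 6.984475 = 15,365.8450

CHF 15,365.85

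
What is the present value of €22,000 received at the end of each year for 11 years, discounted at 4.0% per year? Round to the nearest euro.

PV = 22000 × [1 − (1+0.04)^(−11)] / 0.04 = 22000 × 8.760477 = 192,730.4876

€192,730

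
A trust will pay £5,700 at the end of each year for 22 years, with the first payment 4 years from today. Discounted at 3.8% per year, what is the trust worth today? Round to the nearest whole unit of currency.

£75,080

PV at t=3 (ordinary 22-year annuity): 5700 × a(22|0.038) = 5700 × 14.731361 = 83,968.7556
PV₀ = 83,968.7556 / (1+0.038)^3 = 83,968.7556 / 1.118387 = 75,080.2408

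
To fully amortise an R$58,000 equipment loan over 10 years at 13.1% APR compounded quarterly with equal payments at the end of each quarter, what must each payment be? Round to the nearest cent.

Periodic rate i = 0.131/4 = 0.03275; n = 10 × 4 = 40 periods.
PMT = 58000 / ( [1 − (1+0.03275)^(−40)] / 0.03275 ) = 58000 / 22.120777 = 2,621.9694

R$2,621.97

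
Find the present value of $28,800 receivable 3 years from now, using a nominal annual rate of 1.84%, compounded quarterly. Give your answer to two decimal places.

$27,256.77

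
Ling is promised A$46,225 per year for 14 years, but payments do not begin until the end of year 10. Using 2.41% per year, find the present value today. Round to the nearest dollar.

Value one period before first payment (t=9): 46225 × [1 − (1+0.0241)^(−14)] / 0.0241 = 46225 × 11.764124 = 543,796.6103
Discount back 9 years: 543,796.6103 × (1+0.0241)^(−9) = 543,796.6103 × 0.807084 = 438,889.5101

A$438,890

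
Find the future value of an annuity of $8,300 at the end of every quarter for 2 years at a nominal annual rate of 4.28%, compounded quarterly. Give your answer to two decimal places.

$68,940.61

Periodic rate i = 0.0428/4 = 0.0107; n = 2 × 4 = 8 periods.
FV = PMT · [(1+i)^n − 1] / i = 8300 · 8.306098 = 68,940.6128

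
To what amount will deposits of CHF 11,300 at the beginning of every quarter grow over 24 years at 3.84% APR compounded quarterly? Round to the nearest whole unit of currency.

CHF 1,785,291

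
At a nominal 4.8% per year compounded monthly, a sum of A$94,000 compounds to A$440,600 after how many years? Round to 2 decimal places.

32.25 years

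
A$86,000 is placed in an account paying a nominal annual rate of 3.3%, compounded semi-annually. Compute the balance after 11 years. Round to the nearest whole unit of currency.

Periodic rate i = 0.033/2 = 0.0165; n = 11 × 2 = 22 periods.
FV = PV·(1+i)^n = 86,000 × 1.433384 = 123,270.9880

A$123,271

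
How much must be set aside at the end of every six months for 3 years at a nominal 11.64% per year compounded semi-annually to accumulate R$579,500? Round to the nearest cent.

With 2 periods per year: i = 0.0582, n = 6.
PMT = 579500 / ( [(1+0.0582)^6 − 1] / 0.0582 ) = 579500 / 6.943771 = 83,456.0888

R$83,456.09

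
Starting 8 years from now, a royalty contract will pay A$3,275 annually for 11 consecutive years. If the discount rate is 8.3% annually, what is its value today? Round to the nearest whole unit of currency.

A$13,187

Value one period before first payment (t=7): 3275 × [1 − (1+0.083)^(−11)] / 0.083 = 3275 × 7.036218 = 23,043.6136
PV₀ = 23,043.6136 / (1+0.083)^7 = 23,043.6136 / 1.747428 = 13,187.1634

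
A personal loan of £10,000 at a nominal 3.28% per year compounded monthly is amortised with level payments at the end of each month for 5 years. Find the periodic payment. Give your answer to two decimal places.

£180.93

i = 0.0328/12 = 0.00273333 per month; n = 5·12 = 60.
Annuity-PV factor = 55.268807; PMT = 10000 / 55.268807 = 180.9339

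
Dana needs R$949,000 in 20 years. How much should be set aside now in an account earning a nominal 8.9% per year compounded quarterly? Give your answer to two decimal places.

i = 0.089/4 = 0.02225 per quarter; n = 20·4 = 80.
Discount factor = (1+0.02225)^(−80) = 0.171961; PV = 949,000 × 0.171961 = 163,191.1768

R$163,191.18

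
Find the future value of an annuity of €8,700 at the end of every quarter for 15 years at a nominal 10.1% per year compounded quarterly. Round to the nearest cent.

i = 0.101/4 = 0.02525 per quarter; n = 15·4 = 60.
FV = PMT · [(1+i)^n − 1] / i = 8700 · 137.213560 = 1,193,757.9691

€1,193,757.97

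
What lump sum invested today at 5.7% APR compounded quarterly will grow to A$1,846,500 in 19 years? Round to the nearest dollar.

i = 0.057/4 = 0.01425 per quarter; n = 19·4 = 76.
Discount factor = (1+0.01425)^(−76) = 0.341176; PV = 1,846,500 × 0.341176 = 629,981.8934

A$629,982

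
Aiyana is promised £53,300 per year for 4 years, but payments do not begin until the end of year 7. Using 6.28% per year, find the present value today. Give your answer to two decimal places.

Value one period before first payment (t=6): 53300 × [1 − (1+0.0628)^(−4)] / 0.0628 = 53300 × 3.443004 = 183,512.1122
Discount back 6 years: 183,512.1122 × (1+0.0628)^(−6) = 183,512.1122 × 0.693890 = 127,337.2479

£127,337.25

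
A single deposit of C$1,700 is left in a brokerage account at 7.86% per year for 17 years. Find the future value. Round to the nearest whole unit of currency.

C$6,153

FV = PV·(1+i)^n = 1,700 × 3.619321 = 6,152.8453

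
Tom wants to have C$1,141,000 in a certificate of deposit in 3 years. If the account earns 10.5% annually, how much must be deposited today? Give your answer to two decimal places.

PV = 1,141,000 / (1 + 0.105)^3 = 1,141,000 / 1.349233 = 845,665.8836

C$845,665.88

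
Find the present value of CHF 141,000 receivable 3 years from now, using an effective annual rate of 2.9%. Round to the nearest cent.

CHF 129,411.53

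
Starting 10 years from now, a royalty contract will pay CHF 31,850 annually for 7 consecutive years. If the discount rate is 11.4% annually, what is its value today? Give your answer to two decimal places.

CHF 56,075.67

PV at t=9 (ordinary 7-year annuity): 31850 × a(7|0.114) = 31850 × 4.651915 = 148,163.4824
Discount back 9 years: 148,163.4824 × (1+0.114)^(−9) = 148,163.4824 × 0.378472 = 56,075.6685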